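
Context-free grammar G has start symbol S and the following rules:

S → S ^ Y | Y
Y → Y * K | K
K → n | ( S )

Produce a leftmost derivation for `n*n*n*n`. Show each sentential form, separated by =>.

S => Y => Y*K => Y*K*K => Y*K*K*K => K*K*K*K => n*K*K*K => n*n*K*K => n*n*n*K => n*n*n*n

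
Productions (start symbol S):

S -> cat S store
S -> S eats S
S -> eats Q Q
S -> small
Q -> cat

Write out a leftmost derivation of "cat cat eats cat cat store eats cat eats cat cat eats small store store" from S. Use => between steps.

S => cat S store => cat S eats S store => cat cat S store eats S store => cat cat eats Q Q store eats S store => cat cat eats cat Q store eats S store => cat cat eats cat cat store eats S store => cat cat eats cat cat store eats cat S store store => cat cat eats cat cat store eats cat S eats S store store => cat cat eats cat cat store eats cat eats Q Q eats S store store => cat cat eats cat cat store eats cat eats cat Q eats S store store => cat cat eats cat cat store eats cat eats cat cat eats S store store => cat cat eats cat cat store eats cat eats cat cat eats small store store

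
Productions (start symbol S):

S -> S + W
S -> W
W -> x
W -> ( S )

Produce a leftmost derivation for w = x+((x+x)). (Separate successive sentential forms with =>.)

S => S+W   [S -> S + W]
S+W => W+W   [S -> W]
W+W => x+W   [W -> x]
x+W => x+(S)   [W -> ( S )]
x+(S) => x+(W)   [S -> W]
x+(W) => x+((S))   [W -> ( S )]
x+((S)) => x+((S+W))   [S -> S + W]
x+((S+W)) => x+((W+W))   [S -> W]
x+((W+W)) => x+((x+W))   [W -> x]
x+((x+W)) => x+((x+x))   [W -> x]

S => S+W => W+W => x+W => x+(S) => x+(W) => x+((S)) => x+((S+W)) => x+((W+W)) => x+((x+W)) => x+((x+x))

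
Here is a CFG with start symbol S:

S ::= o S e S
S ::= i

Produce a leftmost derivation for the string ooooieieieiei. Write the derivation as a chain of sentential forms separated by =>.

S => oSeS   [S ::= o S e S]
oSeS => ooSeSeS   [S ::= o S e S]
ooSeSeS => oooSeSeSeS   [S ::= o S e S]
oooSeSeSeS => ooooSeSeSeSeS   [S ::= o S e S]
ooooSeSeSeSeS => ooooieSeSeSeS   [S ::= i]
ooooieSeSeSeS => ooooieieSeSeS   [S ::= i]
ooooieieSeSeS => ooooieieieSeS   [S ::= i]
ooooieieieSeS => ooooieieieieS   [S ::= i]
ooooieieieieS => ooooieieieiei   [S ::= i]

S=>oSeS=>ooSeSeS=>oooSeSeSeS=>ooooSeSeSeSeS=>ooooieSeSeSeS=>ooooieieSeSeS=>ooooieieieSeS=>ooooieieieieS=>ooooieieieiei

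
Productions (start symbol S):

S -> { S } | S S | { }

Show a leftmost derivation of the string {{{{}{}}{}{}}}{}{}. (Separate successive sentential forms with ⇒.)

S ⇒ SS ⇒ SSS ⇒ {S}SS ⇒ {{S}}SS ⇒ {{SS}}SS ⇒ {{SSS}}SS ⇒ {{{S}SS}}SS ⇒ {{{SS}SS}}SS ⇒ {{{{}S}SS}}SS ⇒ {{{{}{}}SS}}SS ⇒ {{{{}{}}{}S}}SS ⇒ {{{{}{}}{}{}}}SS ⇒ {{{{}{}}{}{}}}{}S ⇒ {{{{}{}}{}{}}}{}{}

S ⇒ SS   [S -> S S]
SS ⇒ SSS   [S -> S S]
SSS ⇒ {S}SS   [S -> { S }]
{S}SS ⇒ {{S}}SS   [S -> { S }]
{{S}}SS ⇒ {{SS}}SS   [S -> S S]
{{SS}}SS ⇒ {{SSS}}SS   [S -> S S]
{{SSS}}SS ⇒ {{{S}SS}}SS   [S -> { S }]
{{{S}SS}}SS ⇒ {{{SS}SS}}SS   [S -> S S]
{{{SS}SS}}SS ⇒ {{{{}S}SS}}SS   [S -> { }]
{{{{}S}SS}}SS ⇒ {{{{}{}}SS}}SS   [S -> { }]
{{{{}{}}SS}}SS ⇒ {{{{}{}}{}S}}SS   [S -> { }]
{{{{}{}}{}S}}SS ⇒ {{{{}{}}{}{}}}SS   [S -> { }]
{{{{}{}}{}{}}}SS ⇒ {{{{}{}}{}{}}}{}S   [S -> { }]
{{{{}{}}{}{}}}{}S ⇒ {{{{}{}}{}{}}}{}{}   [S -> { }]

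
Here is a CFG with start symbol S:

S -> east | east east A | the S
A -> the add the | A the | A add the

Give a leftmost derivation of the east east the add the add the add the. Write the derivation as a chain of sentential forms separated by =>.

S => the S => the east east A => the east east A add the => the east east A add the add the => the east east the add the add the add the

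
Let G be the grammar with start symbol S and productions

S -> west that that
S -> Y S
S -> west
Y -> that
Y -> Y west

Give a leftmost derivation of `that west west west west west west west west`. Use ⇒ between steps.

S ⇒ Y S ⇒ Y west S ⇒ Y west west S ⇒ Y west west west S ⇒ Y west west west west S ⇒ Y west west west west west S ⇒ Y west west west west west west S ⇒ Y west west west west west west west S ⇒ that west west west west west west west S ⇒ that west west west west west west west west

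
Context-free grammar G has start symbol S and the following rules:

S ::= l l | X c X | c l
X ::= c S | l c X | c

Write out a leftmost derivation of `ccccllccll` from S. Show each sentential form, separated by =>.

S => XcX => cScX => cXcXcX => cccXcX => ccccScX => ccccllcX => ccccllccS => ccccllccll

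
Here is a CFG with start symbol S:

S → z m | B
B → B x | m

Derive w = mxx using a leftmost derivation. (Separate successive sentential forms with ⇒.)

S ⇒ B ⇒ Bx ⇒ Bxx ⇒ mxx

S ⇒ B   [S → B]
B ⇒ Bx   [B → B x]
Bx ⇒ Bxx   [B → B x]
Bxx ⇒ mxx   [B → m]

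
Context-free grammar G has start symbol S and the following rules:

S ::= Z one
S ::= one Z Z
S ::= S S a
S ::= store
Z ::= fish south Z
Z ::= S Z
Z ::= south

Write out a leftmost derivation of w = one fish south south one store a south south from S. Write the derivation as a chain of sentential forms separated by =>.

S => one Z Z => one S Z Z => one S S a Z Z => one Z one S a Z Z => one fish south Z one S a Z Z => one fish south south one S a Z Z => one fish south south one store a Z Z => one fish south south one store a south Z => one fish south south one store a south south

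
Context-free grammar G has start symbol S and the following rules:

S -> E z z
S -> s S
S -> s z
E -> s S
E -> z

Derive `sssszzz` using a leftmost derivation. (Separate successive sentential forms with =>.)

S=>sS=>ssS=>ssEzz=>sssSzz=>sssszzz

S => sS   [S -> s S]
sS => ssS   [S -> s S]
ssS => ssEzz   [S -> E z z]
ssEzz => sssSzz   [E -> s S]
sssSzz => sssszzz   [S -> s z]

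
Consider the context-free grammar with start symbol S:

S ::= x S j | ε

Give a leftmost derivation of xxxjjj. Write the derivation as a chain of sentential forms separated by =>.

S=>xSj=>xxSjj=>xxxSjjj=>xxxjjj

S => xSj   [S ::= x S j]
xSj => xxSjj   [S ::= x S j]
xxSjj => xxxSjjj   [S ::= x S j]
xxxSjjj => xxxjjj   [S ::= ε]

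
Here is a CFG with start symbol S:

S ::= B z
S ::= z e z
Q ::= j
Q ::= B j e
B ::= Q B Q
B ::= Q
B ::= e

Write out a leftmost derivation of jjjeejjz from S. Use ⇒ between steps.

S⇒Bz⇒QBQz⇒jBQz⇒jQBQQz⇒jBjeBQQz⇒jQjeBQQz⇒jjjeBQQz⇒jjjeeQQz⇒jjjeejQz⇒jjjeejjz

S ⇒ Bz   [S ::= B z]
Bz ⇒ QBQz   [B ::= Q B Q]
QBQz ⇒ jBQz   [Q ::= j]
jBQz ⇒ jQBQQz   [B ::= Q B Q]
jQBQQz ⇒ jBjeBQQz   [Q ::= B j e]
jBjeBQQz ⇒ jQjeBQQz   [B ::= Q]
jQjeBQQz ⇒ jjjeBQQz   [Q ::= j]
jjjeBQQz ⇒ jjjeeQQz   [B ::= e]
jjjeeQQz ⇒ jjjeejQz   [Q ::= j]
jjjeejQz ⇒ jjjeejjz   [Q ::= j]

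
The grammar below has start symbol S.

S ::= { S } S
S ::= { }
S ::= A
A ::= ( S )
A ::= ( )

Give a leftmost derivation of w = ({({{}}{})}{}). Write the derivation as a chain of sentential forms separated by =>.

S => A   [S ::= A]
A => (S)   [A ::= ( S )]
(S) => ({S}S)   [S ::= { S } S]
({S}S) => ({A}S)   [S ::= A]
({A}S) => ({(S)}S)   [A ::= ( S )]
({(S)}S) => ({({S}S)}S)   [S ::= { S } S]
({({S}S)}S) => ({({{}}S)}S)   [S ::= { }]
({({{}}S)}S) => ({({{}}{})}S)   [S ::= { }]
({({{}}{})}S) => ({({{}}{})}{})   [S ::= { }]

S => A => (S) => ({S}S) => ({A}S) => ({(S)}S) => ({({S}S)}S) => ({({{}}S)}S) => ({({{}}{})}S) => ({({{}}{})}{})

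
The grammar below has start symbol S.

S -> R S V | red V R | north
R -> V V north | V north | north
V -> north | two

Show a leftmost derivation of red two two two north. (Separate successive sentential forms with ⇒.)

S ⇒ red V R ⇒ red two R ⇒ red two V V north ⇒ red two two V north ⇒ red two two two north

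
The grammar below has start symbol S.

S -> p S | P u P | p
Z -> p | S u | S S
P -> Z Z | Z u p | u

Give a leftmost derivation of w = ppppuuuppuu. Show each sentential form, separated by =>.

S=>pS=>pPuP=>pZZuP=>pSSZuP=>pPuPSZuP=>pZZuPSZuP=>ppZuPSZuP=>ppSuuPSZuP=>pppSuuPSZuP=>ppppuuPSZuP=>ppppuuuSZuP=>ppppuuupZuP=>ppppuuuppuP=>ppppuuuppuu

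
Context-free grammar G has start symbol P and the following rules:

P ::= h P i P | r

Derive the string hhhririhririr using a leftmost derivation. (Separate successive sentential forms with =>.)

P => hPiP   [P ::= h P i P]
hPiP => hhPiPiP   [P ::= h P i P]
hhPiPiP => hhhPiPiPiP   [P ::= h P i P]
hhhPiPiPiP => hhhriPiPiP   [P ::= r]
hhhriPiPiP => hhhririPiP   [P ::= r]
hhhririPiP => hhhririhPiPiP   [P ::= h P i P]
hhhririhPiPiP => hhhririhriPiP   [P ::= r]
hhhririhriPiP => hhhririhririP   [P ::= r]
hhhririhririP => hhhririhririr   [P ::= r]

P=>hPiP=>hhPiPiP=>hhhPiPiPiP=>hhhriPiPiP=>hhhririPiP=>hhhririhPiPiP=>hhhririhriPiP=>hhhririhririP=>hhhririhririr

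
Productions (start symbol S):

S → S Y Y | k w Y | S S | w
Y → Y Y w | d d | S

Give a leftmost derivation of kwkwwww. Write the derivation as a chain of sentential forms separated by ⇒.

S ⇒ SS ⇒ kwYS ⇒ kwSS ⇒ kwSSS ⇒ kwkwYSS ⇒ kwkwSSS ⇒ kwkwwSS ⇒ kwkwwwS ⇒ kwkwwww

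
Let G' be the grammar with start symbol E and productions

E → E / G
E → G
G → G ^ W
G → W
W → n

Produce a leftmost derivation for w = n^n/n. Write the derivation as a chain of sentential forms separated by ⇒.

E ⇒ E/G ⇒ G/G ⇒ G^W/G ⇒ W^W/G ⇒ n^W/G ⇒ n^n/G ⇒ n^n/W ⇒ n^n/n

E ⇒ E/G   [E → E / G]
E/G ⇒ G/G   [E → G]
G/G ⇒ G^W/G   [G → G ^ W]
G^W/G ⇒ W^W/G   [G → W]
W^W/G ⇒ n^W/G   [W → n]
n^W/G ⇒ n^n/G   [W → n]
n^n/G ⇒ n^n/W   [G → W]
n^n/W ⇒ n^n/n   [W → n]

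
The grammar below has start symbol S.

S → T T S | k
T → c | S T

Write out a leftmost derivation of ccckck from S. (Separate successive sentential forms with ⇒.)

S ⇒ TTS   [S → T T S]
TTS ⇒ cTS   [T → c]
cTS ⇒ cSTS   [T → S T]
cSTS ⇒ cTTSTS   [S → T T S]
cTTSTS ⇒ ccTSTS   [T → c]
ccTSTS ⇒ cccSTS   [T → c]
cccSTS ⇒ ccckTS   [S → k]
ccckTS ⇒ ccckcS   [T → c]
ccckcS ⇒ ccckck   [S → k]

S ⇒ TTS ⇒ cTS ⇒ cSTS ⇒ cTTSTS ⇒ ccTSTS ⇒ cccSTS ⇒ ccckTS ⇒ ccckcS ⇒ ccckck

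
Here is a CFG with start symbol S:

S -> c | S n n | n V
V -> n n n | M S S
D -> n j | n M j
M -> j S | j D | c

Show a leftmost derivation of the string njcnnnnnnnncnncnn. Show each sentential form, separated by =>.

S => Snn => nVnn => nMSSnn => njSSSnn => njSnnSSnn => njSnnnnSSnn => njSnnnnnnSSnn => njSnnnnnnnnSSnn => njcnnnnnnnnSSnn => njcnnnnnnnnSnnSnn => njcnnnnnnnncnnSnn => njcnnnnnnnncnncnn

S => Snn   [S -> S n n]
Snn => nVnn   [S -> n V]
nVnn => nMSSnn   [V -> M S S]
nMSSnn => njSSSnn   [M -> j S]
njSSSnn => njSnnSSnn   [S -> S n n]
njSnnSSnn => njSnnnnSSnn   [S -> S n n]
njSnnnnSSnn => njSnnnnnnSSnn   [S -> S n n]
njSnnnnnnSSnn => njSnnnnnnnnSSnn   [S -> S n n]
njSnnnnnnnnSSnn => njcnnnnnnnnSSnn   [S -> c]
njcnnnnnnnnSSnn => njcnnnnnnnnSnnSnn   [S -> S n n]
njcnnnnnnnnSnnSnn => njcnnnnnnnncnnSnn   [S -> c]
njcnnnnnnnncnnSnn => njcnnnnnnnncnncnn   [S -> c]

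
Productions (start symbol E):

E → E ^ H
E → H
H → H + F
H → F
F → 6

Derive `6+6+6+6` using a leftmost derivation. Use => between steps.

E => H => H+F => H+F+F => H+F+F+F => F+F+F+F => 6+F+F+F => 6+6+F+F => 6+6+6+F => 6+6+6+6

E => H   [E → H]
H => H+F   [H → H + F]
H+F => H+F+F   [H → H + F]
H+F+F => H+F+F+F   [H → H + F]
H+F+F+F => F+F+F+F   [H → F]
F+F+F+F => 6+F+F+F   [F → 6]
6+F+F+F => 6+6+F+F   [F → 6]
6+6+F+F => 6+6+6+F   [F → 6]
6+6+6+F => 6+6+6+6   [F → 6]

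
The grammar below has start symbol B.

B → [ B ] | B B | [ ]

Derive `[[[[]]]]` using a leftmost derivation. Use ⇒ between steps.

B ⇒ [B]   [B → [ B ]]
[B] ⇒ [[B]]   [B → [ B ]]
[[B]] ⇒ [[[B]]]   [B → [ B ]]
[[[B]]] ⇒ [[[[]]]]   [B → [ ]]

B ⇒ [B] ⇒ [[B]] ⇒ [[[B]]] ⇒ [[[[]]]]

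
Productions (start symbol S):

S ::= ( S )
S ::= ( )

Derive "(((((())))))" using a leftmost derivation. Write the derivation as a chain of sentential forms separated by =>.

S => (S)   [S ::= ( S )]
(S) => ((S))   [S ::= ( S )]
((S)) => (((S)))   [S ::= ( S )]
(((S))) => ((((S))))   [S ::= ( S )]
((((S)))) => (((((S)))))   [S ::= ( S )]
(((((S))))) => (((((())))))   [S ::= ( )]

S => (S) => ((S)) => (((S))) => ((((S)))) => (((((S))))) => (((((())))))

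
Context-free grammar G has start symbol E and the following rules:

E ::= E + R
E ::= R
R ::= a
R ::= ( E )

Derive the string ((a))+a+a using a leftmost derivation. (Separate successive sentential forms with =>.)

E=>E+R=>E+R+R=>R+R+R=>(E)+R+R=>(R)+R+R=>((E))+R+R=>((R))+R+R=>((a))+R+R=>((a))+a+R=>((a))+a+a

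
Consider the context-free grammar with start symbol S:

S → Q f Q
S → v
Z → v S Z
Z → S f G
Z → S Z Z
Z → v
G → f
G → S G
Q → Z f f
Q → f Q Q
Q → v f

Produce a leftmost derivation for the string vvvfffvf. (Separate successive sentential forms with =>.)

S => QfQ   [S → Q f Q]
QfQ => ZfffQ   [Q → Z f f]
ZfffQ => vSZfffQ   [Z → v S Z]
vSZfffQ => vvZfffQ   [S → v]
vvZfffQ => vvvfffQ   [Z → v]
vvvfffQ => vvvfffvf   [Q → v f]

S => QfQ => ZfffQ => vSZfffQ => vvZfffQ => vvvfffQ => vvvfffvf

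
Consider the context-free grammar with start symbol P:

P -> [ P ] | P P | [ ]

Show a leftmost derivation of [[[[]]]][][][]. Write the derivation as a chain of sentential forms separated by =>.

P => PP => PPP => PPPP => [P]PPP => [[P]]PPP => [[[P]]]PPP => [[[[]]]]PPP => [[[[]]]][]PP => [[[[]]]][][]P => [[[[]]]][][][]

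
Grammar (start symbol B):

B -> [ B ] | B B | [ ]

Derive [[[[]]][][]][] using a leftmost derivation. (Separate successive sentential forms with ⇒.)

B ⇒ BB   [B -> B B]
BB ⇒ [B]B   [B -> [ B ]]
[B]B ⇒ [BB]B   [B -> B B]
[BB]B ⇒ [BBB]B   [B -> B B]
[BBB]B ⇒ [[B]BB]B   [B -> [ B ]]
[[B]BB]B ⇒ [[[B]]BB]B   [B -> [ B ]]
[[[B]]BB]B ⇒ [[[[]]]BB]B   [B -> [ ]]
[[[[]]]BB]B ⇒ [[[[]]][]B]B   [B -> [ ]]
[[[[]]][]B]B ⇒ [[[[]]][][]]B   [B -> [ ]]
[[[[]]][][]]B ⇒ [[[[]]][][]][]   [B -> [ ]]

B ⇒ BB ⇒ [B]B ⇒ [BB]B ⇒ [BBB]B ⇒ [[B]BB]B ⇒ [[[B]]BB]B ⇒ [[[[]]]BB]B ⇒ [[[[]]][]B]B ⇒ [[[[]]][][]]B ⇒ [[[[]]][][]][]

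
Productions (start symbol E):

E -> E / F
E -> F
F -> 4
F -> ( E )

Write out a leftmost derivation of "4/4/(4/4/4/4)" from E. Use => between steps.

E=>E/F=>E/F/F=>F/F/F=>4/F/F=>4/4/F=>4/4/(E)=>4/4/(E/F)=>4/4/(E/F/F)=>4/4/(E/F/F/F)=>4/4/(F/F/F/F)=>4/4/(4/F/F/F)=>4/4/(4/4/F/F)=>4/4/(4/4/4/F)=>4/4/(4/4/4/4)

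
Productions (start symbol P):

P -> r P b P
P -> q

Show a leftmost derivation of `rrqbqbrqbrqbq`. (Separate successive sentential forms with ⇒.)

P ⇒ rPbP   [P -> r P b P]
rPbP ⇒ rrPbPbP   [P -> r P b P]
rrPbPbP ⇒ rrqbPbP   [P -> q]
rrqbPbP ⇒ rrqbqbP   [P -> q]
rrqbqbP ⇒ rrqbqbrPbP   [P -> r P b P]
rrqbqbrPbP ⇒ rrqbqbrqbP   [P -> q]
rrqbqbrqbP ⇒ rrqbqbrqbrPbP   [P -> r P b P]
rrqbqbrqbrPbP ⇒ rrqbqbrqbrqbP   [P -> q]
rrqbqbrqbrqbP ⇒ rrqbqbrqbrqbq   [P -> q]

P⇒rPbP⇒rrPbPbP⇒rrqbPbP⇒rrqbqbP⇒rrqbqbrPbP⇒rrqbqbrqbP⇒rrqbqbrqbrPbP⇒rrqbqbrqbrqbP⇒rrqbqbrqbrqbq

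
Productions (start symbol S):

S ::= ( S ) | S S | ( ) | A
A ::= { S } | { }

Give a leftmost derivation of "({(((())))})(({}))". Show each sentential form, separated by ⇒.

S⇒SS⇒(S)S⇒(A)S⇒({S})S⇒({(S)})S⇒({((S))})S⇒({(((S)))})S⇒({(((())))})S⇒({(((())))})(S)⇒({(((())))})((S))⇒({(((())))})((A))⇒({(((())))})(({}))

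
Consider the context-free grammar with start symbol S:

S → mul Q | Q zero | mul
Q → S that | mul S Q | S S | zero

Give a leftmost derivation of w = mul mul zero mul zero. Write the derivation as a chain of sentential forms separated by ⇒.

S ⇒ mul Q ⇒ mul S S ⇒ mul mul Q S ⇒ mul mul zero S ⇒ mul mul zero mul Q ⇒ mul mul zero mul zero

S ⇒ mul Q   [S → mul Q]
mul Q ⇒ mul S S   [Q → S S]
mul S S ⇒ mul mul Q S   [S → mul Q]
mul mul Q S ⇒ mul mul zero S   [Q → zero]
mul mul zero S ⇒ mul mul zero mul Q   [S → mul Q]
mul mul zero mul Q ⇒ mul mul zero mul zero   [Q → zero]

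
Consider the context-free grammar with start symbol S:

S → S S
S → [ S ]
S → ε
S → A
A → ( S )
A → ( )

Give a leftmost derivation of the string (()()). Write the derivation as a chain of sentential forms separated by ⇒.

S ⇒ A   [S → A]
A ⇒ (S)   [A → ( S )]
(S) ⇒ (SS)   [S → S S]
(SS) ⇒ (AS)   [S → A]
(AS) ⇒ (()S)   [A → ( )]
(()S) ⇒ (()A)   [S → A]
(()A) ⇒ (()())   [A → ( )]

S ⇒ A ⇒ (S) ⇒ (SS) ⇒ (AS) ⇒ (()S) ⇒ (()A) ⇒ (()())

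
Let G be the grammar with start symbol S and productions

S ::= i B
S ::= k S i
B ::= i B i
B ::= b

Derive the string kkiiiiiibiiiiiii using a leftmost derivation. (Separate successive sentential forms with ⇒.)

S ⇒ kSi   [S ::= k S i]
kSi ⇒ kkSii   [S ::= k S i]
kkSii ⇒ kkiBii   [S ::= i B]
kkiBii ⇒ kkiiBiii   [B ::= i B i]
kkiiBiii ⇒ kkiiiBiiii   [B ::= i B i]
kkiiiBiiii ⇒ kkiiiiBiiiii   [B ::= i B i]
kkiiiiBiiiii ⇒ kkiiiiiBiiiiii   [B ::= i B i]
kkiiiiiBiiiiii ⇒ kkiiiiiiBiiiiiii   [B ::= i B i]
kkiiiiiiBiiiiiii ⇒ kkiiiiiibiiiiiii   [B ::= b]

S ⇒ kSi ⇒ kkSii ⇒ kkiBii ⇒ kkiiBiii ⇒ kkiiiBiiii ⇒ kkiiiiBiiiii ⇒ kkiiiiiBiiiiii ⇒ kkiiiiiiBiiiiiii ⇒ kkiiiiiibiiiiiii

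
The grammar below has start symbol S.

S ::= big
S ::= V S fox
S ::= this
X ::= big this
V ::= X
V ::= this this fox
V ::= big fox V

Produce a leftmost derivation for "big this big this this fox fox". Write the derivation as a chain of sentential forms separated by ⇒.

S ⇒ V S fox ⇒ X S fox ⇒ big this S fox ⇒ big this V S fox fox ⇒ big this X S fox fox ⇒ big this big this S fox fox ⇒ big this big this this fox fox

S ⇒ V S fox   [S ::= V S fox]
V S fox ⇒ X S fox   [V ::= X]
X S fox ⇒ big this S fox   [X ::= big this]
big this S fox ⇒ big this V S fox fox   [S ::= V S fox]
big this V S fox fox ⇒ big this X S fox fox   [V ::= X]
big this X S fox fox ⇒ big this big this S fox fox   [X ::= big this]
big this big this S fox fox ⇒ big this big this this fox fox   [S ::= this]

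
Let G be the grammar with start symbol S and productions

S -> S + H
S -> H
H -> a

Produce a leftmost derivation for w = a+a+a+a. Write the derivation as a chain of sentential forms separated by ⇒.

S ⇒ S+H ⇒ S+H+H ⇒ S+H+H+H ⇒ H+H+H+H ⇒ a+H+H+H ⇒ a+a+H+H ⇒ a+a+a+H ⇒ a+a+a+a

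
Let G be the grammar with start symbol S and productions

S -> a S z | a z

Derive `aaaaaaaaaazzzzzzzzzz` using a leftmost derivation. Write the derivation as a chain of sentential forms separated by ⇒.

S⇒aSz⇒aaSzz⇒aaaSzzz⇒aaaaSzzzz⇒aaaaaSzzzzz⇒aaaaaaSzzzzzz⇒aaaaaaaSzzzzzzz⇒aaaaaaaaSzzzzzzzz⇒aaaaaaaaaSzzzzzzzzz⇒aaaaaaaaaazzzzzzzzzz

S ⇒ aSz   [S -> a S z]
aSz ⇒ aaSzz   [S -> a S z]
aaSzz ⇒ aaaSzzz   [S -> a S z]
aaaSzzz ⇒ aaaaSzzzz   [S -> a S z]
aaaaSzzzz ⇒ aaaaaSzzzzz   [S -> a S z]
aaaaaSzzzzz ⇒ aaaaaaSzzzzzz   [S -> a S z]
aaaaaaSzzzzzz ⇒ aaaaaaaSzzzzzzz   [S -> a S z]
aaaaaaaSzzzzzzz ⇒ aaaaaaaaSzzzzzzzz   [S -> a S z]
aaaaaaaaSzzzzzzzz ⇒ aaaaaaaaaSzzzzzzzzz   [S -> a S z]
aaaaaaaaaSzzzzzzzzz ⇒ aaaaaaaaaazzzzzzzzzz   [S -> a z]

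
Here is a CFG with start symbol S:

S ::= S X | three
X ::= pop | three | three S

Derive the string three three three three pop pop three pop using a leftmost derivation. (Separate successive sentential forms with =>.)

S => S X   [S ::= S X]
S X => S X X   [S ::= S X]
S X X => S X X X   [S ::= S X]
S X X X => S X X X X   [S ::= S X]
S X X X X => S X X X X X   [S ::= S X]
S X X X X X => S X X X X X X   [S ::= S X]
S X X X X X X => three X X X X X X   [S ::= three]
three X X X X X X => three three S X X X X X   [X ::= three S]
three three S X X X X X => three three three X X X X X   [S ::= three]
three three three X X X X X => three three three three X X X X   [X ::= three]
three three three three X X X X => three three three three pop X X X   [X ::= pop]
three three three three pop X X X => three three three three pop pop X X   [X ::= pop]
three three three three pop pop X X => three three three three pop pop three X   [X ::= three]
three three three three pop pop three X => three three three three pop pop three pop   [X ::= pop]

S => S X => S X X => S X X X => S X X X X => S X X X X X => S X X X X X X => three X X X X X X => three three S X X X X X => three three three X X X X X => three three three three X X X X => three three three three pop X X X => three three three three pop pop X X => three three three three pop pop three X => three three three three pop pop three pop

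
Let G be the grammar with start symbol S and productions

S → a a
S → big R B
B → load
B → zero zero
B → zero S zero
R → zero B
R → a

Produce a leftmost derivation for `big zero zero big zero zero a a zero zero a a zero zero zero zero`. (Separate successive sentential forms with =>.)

S => big R B => big zero B B => big zero zero S zero B => big zero zero big R B zero B => big zero zero big zero B B zero B => big zero zero big zero zero S zero B zero B => big zero zero big zero zero a a zero B zero B => big zero zero big zero zero a a zero zero S zero zero B => big zero zero big zero zero a a zero zero a a zero zero B => big zero zero big zero zero a a zero zero a a zero zero zero zero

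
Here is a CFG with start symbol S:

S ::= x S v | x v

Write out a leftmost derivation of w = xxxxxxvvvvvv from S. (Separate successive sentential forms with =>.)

S => xSv => xxSvv => xxxSvvv => xxxxSvvvv => xxxxxSvvvvv => xxxxxxvvvvvv

S => xSv   [S ::= x S v]
xSv => xxSvv   [S ::= x S v]
xxSvv => xxxSvvv   [S ::= x S v]
xxxSvvv => xxxxSvvvv   [S ::= x S v]
xxxxSvvvv => xxxxxSvvvvv   [S ::= x S v]
xxxxxSvvvvv => xxxxxxvvvvvv   [S ::= x v]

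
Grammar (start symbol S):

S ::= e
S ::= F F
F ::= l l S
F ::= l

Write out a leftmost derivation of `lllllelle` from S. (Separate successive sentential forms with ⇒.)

S⇒FF⇒llSF⇒llFFF⇒lllFF⇒lllllSF⇒llllleF⇒lllllellS⇒lllllelle

S ⇒ FF   [S ::= F F]
FF ⇒ llSF   [F ::= l l S]
llSF ⇒ llFFF   [S ::= F F]
llFFF ⇒ lllFF   [F ::= l]
lllFF ⇒ lllllSF   [F ::= l l S]
lllllSF ⇒ llllleF   [S ::= e]
llllleF ⇒ lllllellS   [F ::= l l S]
lllllellS ⇒ lllllelle   [S ::= e]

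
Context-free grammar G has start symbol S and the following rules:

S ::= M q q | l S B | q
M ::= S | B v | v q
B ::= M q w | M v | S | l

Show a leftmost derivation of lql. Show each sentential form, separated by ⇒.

S ⇒ lSB   [S ::= l S B]
lSB ⇒ lqB   [S ::= q]
lqB ⇒ lql   [B ::= l]

S ⇒ lSB ⇒ lqB ⇒ lql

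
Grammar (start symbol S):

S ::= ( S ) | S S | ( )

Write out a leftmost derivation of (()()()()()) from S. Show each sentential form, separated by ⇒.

S⇒(S)⇒(SS)⇒(SSS)⇒(SSSS)⇒(SSSSS)⇒(()SSSS)⇒(()()SSS)⇒(()()()SS)⇒(()()()()S)⇒(()()()()())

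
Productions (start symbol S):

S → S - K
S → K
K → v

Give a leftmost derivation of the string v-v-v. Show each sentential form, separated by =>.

S=>S-K=>S-K-K=>K-K-K=>v-K-K=>v-v-K=>v-v-v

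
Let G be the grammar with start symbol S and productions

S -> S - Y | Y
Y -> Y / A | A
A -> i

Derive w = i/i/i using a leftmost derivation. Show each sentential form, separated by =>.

S=>Y=>Y/A=>Y/A/A=>A/A/A=>i/A/A=>i/i/A=>i/i/i

S => Y   [S -> Y]
Y => Y/A   [Y -> Y / A]
Y/A => Y/A/A   [Y -> Y / A]
Y/A/A => A/A/A   [Y -> A]
A/A/A => i/A/A   [A -> i]
i/A/A => i/i/A   [A -> i]
i/i/A => i/i/i   [A -> i]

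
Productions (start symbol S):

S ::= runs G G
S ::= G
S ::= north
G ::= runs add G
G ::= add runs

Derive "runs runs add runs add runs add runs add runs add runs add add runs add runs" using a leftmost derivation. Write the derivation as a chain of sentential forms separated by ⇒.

S ⇒ runs G G   [S ::= runs G G]
runs G G ⇒ runs runs add G G   [G ::= runs add G]
runs runs add G G ⇒ runs runs add runs add G G   [G ::= runs add G]
runs runs add runs add G G ⇒ runs runs add runs add runs add G G   [G ::= runs add G]
runs runs add runs add runs add G G ⇒ runs runs add runs add runs add runs add G G   [G ::= runs add G]
runs runs add runs add runs add runs add G G ⇒ runs runs add runs add runs add runs add runs add G G   [G ::= runs add G]
runs runs add runs add runs add runs add runs add G G ⇒ runs runs add runs add runs add runs add runs add runs add G G   [G ::= runs add G]
runs runs add runs add runs add runs add runs add runs add G G ⇒ runs runs add runs add runs add runs add runs add runs add add runs G   [G ::= add runs]
runs runs add runs add runs add runs add runs add runs add add runs G ⇒ runs runs add runs add runs add runs add runs add runs add add runs add runs   [G ::= add runs]

S ⇒ runs G G ⇒ runs runs add G G ⇒ runs runs add runs add G G ⇒ runs runs add runs add runs add G G ⇒ runs runs add runs add runs add runs add G G ⇒ runs runs add runs add runs add runs add runs add G G ⇒ runs runs add runs add runs add runs add runs add runs add G G ⇒ runs runs add runs add runs add runs add runs add runs add add runs G ⇒ runs runs add runs add runs add runs add runs add runs add add runs add runs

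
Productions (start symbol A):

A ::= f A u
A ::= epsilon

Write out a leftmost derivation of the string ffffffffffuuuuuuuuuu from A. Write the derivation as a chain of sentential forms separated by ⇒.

A ⇒ fAu   [A ::= f A u]
fAu ⇒ ffAuu   [A ::= f A u]
ffAuu ⇒ fffAuuu   [A ::= f A u]
fffAuuu ⇒ ffffAuuuu   [A ::= f A u]
ffffAuuuu ⇒ fffffAuuuuu   [A ::= f A u]
fffffAuuuuu ⇒ ffffffAuuuuuu   [A ::= f A u]
ffffffAuuuuuu ⇒ fffffffAuuuuuuu   [A ::= f A u]
fffffffAuuuuuuu ⇒ ffffffffAuuuuuuuu   [A ::= f A u]
ffffffffAuuuuuuuu ⇒ fffffffffAuuuuuuuuu   [A ::= f A u]
fffffffffAuuuuuuuuu ⇒ ffffffffffAuuuuuuuuuu   [A ::= f A u]
ffffffffffAuuuuuuuuuu ⇒ ffffffffffuuuuuuuuuu   [A ::= epsilon]

A ⇒ fAu ⇒ ffAuu ⇒ fffAuuu ⇒ ffffAuuuu ⇒ fffffAuuuuu ⇒ ffffffAuuuuuu ⇒ fffffffAuuuuuuu ⇒ ffffffffAuuuuuuuu ⇒ fffffffffAuuuuuuuuu ⇒ ffffffffffAuuuuuuuuuu ⇒ ffffffffffuuuuuuuuuu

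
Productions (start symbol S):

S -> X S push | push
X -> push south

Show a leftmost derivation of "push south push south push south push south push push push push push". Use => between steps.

S => X S push => push south S push => push south X S push push => push south push south S push push => push south push south X S push push push => push south push south push south S push push push => push south push south push south X S push push push push => push south push south push south push south S push push push push => push south push south push south push south push push push push push

S => X S push   [S -> X S push]
X S push => push south S push   [X -> push south]
push south S push => push south X S push push   [S -> X S push]
push south X S push push => push south push south S push push   [X -> push south]
push south push south S push push => push south push south X S push push push   [S -> X S push]
push south push south X S push push push => push south push south push south S push push push   [X -> push south]
push south push south push south S push push push => push south push south push south X S push push push push   [S -> X S push]
push south push south push south X S push push push push => push south push south push south push south S push push push push   [X -> push south]
push south push south push south push south S push push push push => push south push south push south push south push push push push push   [S -> push]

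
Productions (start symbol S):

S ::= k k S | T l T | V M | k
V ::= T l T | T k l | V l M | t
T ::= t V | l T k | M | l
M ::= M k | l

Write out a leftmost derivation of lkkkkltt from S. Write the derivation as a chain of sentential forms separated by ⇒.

S ⇒ TlT ⇒ MlT ⇒ MklT ⇒ MkklT ⇒ MkkklT ⇒ MkkkklT ⇒ lkkkklT ⇒ lkkkkltV ⇒ lkkkkltt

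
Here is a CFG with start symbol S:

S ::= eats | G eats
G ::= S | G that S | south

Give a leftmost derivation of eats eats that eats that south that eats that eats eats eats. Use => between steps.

S => G eats => G that S eats => G that S that S eats => S that S that S eats => G eats that S that S eats => S eats that S that S eats => eats eats that S that S eats => eats eats that eats that S eats => eats eats that eats that G eats eats => eats eats that eats that G that S eats eats => eats eats that eats that G that S that S eats eats => eats eats that eats that south that S that S eats eats => eats eats that eats that south that eats that S eats eats => eats eats that eats that south that eats that eats eats eats

S => G eats   [S ::= G eats]
G eats => G that S eats   [G ::= G that S]
G that S eats => G that S that S eats   [G ::= G that S]
G that S that S eats => S that S that S eats   [G ::= S]
S that S that S eats => G eats that S that S eats   [S ::= G eats]
G eats that S that S eats => S eats that S that S eats   [G ::= S]
S eats that S that S eats => eats eats that S that S eats   [S ::= eats]
eats eats that S that S eats => eats eats that eats that S eats   [S ::= eats]
eats eats that eats that S eats => eats eats that eats that G eats eats   [S ::= G eats]
eats eats that eats that G eats eats => eats eats that eats that G that S eats eats   [G ::= G that S]
eats eats that eats that G that S eats eats => eats eats that eats that G that S that S eats eats   [G ::= G that S]
eats eats that eats that G that S that S eats eats => eats eats that eats that south that S that S eats eats   [G ::= south]
eats eats that eats that south that S that S eats eats => eats eats that eats that south that eats that S eats eats   [S ::= eats]
eats eats that eats that south that eats that S eats eats => eats eats that eats that south that eats that eats eats eats   [S ::= eats]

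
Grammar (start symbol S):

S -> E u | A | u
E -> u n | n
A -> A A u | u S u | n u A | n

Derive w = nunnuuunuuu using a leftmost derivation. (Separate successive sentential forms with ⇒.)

S ⇒ A ⇒ nuA ⇒ nuAAu ⇒ nunAu ⇒ nunnuAu ⇒ nunnuuSuu ⇒ nunnuuEuuu ⇒ nunnuuunuuu

S ⇒ A   [S -> A]
A ⇒ nuA   [A -> n u A]
nuA ⇒ nuAAu   [A -> A A u]
nuAAu ⇒ nunAu   [A -> n]
nunAu ⇒ nunnuAu   [A -> n u A]
nunnuAu ⇒ nunnuuSuu   [A -> u S u]
nunnuuSuu ⇒ nunnuuEuuu   [S -> E u]
nunnuuEuuu ⇒ nunnuuunuuu   [E -> u n]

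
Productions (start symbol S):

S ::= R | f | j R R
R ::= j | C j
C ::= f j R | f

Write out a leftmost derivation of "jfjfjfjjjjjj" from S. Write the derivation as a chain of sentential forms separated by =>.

S => jRR   [S ::= j R R]
jRR => jCjR   [R ::= C j]
jCjR => jfjRjR   [C ::= f j R]
jfjRjR => jfjCjjR   [R ::= C j]
jfjCjjR => jfjfjRjjR   [C ::= f j R]
jfjfjRjjR => jfjfjCjjjR   [R ::= C j]
jfjfjCjjjR => jfjfjfjRjjjR   [C ::= f j R]
jfjfjfjRjjjR => jfjfjfjjjjjR   [R ::= j]
jfjfjfjjjjjR => jfjfjfjjjjjj   [R ::= j]

S=>jRR=>jCjR=>jfjRjR=>jfjCjjR=>jfjfjRjjR=>jfjfjCjjjR=>jfjfjfjRjjjR=>jfjfjfjjjjjR=>jfjfjfjjjjjj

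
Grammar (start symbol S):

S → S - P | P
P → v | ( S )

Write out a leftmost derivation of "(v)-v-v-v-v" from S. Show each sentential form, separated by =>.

S => S-P => S-P-P => S-P-P-P => S-P-P-P-P => P-P-P-P-P => (S)-P-P-P-P => (P)-P-P-P-P => (v)-P-P-P-P => (v)-v-P-P-P => (v)-v-v-P-P => (v)-v-v-v-P => (v)-v-v-v-v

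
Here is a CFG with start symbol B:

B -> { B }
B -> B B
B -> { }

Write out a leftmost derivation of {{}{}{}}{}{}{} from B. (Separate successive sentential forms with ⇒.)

B⇒BB⇒BBB⇒BBBB⇒{B}BBB⇒{BB}BBB⇒{{}B}BBB⇒{{}BB}BBB⇒{{}{}B}BBB⇒{{}{}{}}BBB⇒{{}{}{}}{}BB⇒{{}{}{}}{}{}B⇒{{}{}{}}{}{}{}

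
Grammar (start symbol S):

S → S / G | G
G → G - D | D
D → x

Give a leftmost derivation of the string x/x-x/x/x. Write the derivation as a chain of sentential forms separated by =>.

S=>S/G=>S/G/G=>S/G/G/G=>G/G/G/G=>D/G/G/G=>x/G/G/G=>x/G-D/G/G=>x/D-D/G/G=>x/x-D/G/G=>x/x-x/G/G=>x/x-x/D/G=>x/x-x/x/G=>x/x-x/x/D=>x/x-x/x/x

S => S/G   [S → S / G]
S/G => S/G/G   [S → S / G]
S/G/G => S/G/G/G   [S → S / G]
S/G/G/G => G/G/G/G   [S → G]
G/G/G/G => D/G/G/G   [G → D]
D/G/G/G => x/G/G/G   [D → x]
x/G/G/G => x/G-D/G/G   [G → G - D]
x/G-D/G/G => x/D-D/G/G   [G → D]
x/D-D/G/G => x/x-D/G/G   [D → x]
x/x-D/G/G => x/x-x/G/G   [D → x]
x/x-x/G/G => x/x-x/D/G   [G → D]
x/x-x/D/G => x/x-x/x/G   [D → x]
x/x-x/x/G => x/x-x/x/D   [G → D]
x/x-x/x/D => x/x-x/x/x   [D → x]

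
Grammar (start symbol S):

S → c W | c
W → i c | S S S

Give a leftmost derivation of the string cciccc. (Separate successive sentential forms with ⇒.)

S ⇒ cW ⇒ cSSS ⇒ ccWSS ⇒ ccicSS ⇒ cciccS ⇒ cciccc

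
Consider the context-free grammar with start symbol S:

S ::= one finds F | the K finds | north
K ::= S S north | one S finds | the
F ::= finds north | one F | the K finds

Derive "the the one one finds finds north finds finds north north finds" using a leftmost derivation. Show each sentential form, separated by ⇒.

S ⇒ the K finds   [S ::= the K finds]
the K finds ⇒ the S S north finds   [K ::= S S north]
the S S north finds ⇒ the the K finds S north finds   [S ::= the K finds]
the the K finds S north finds ⇒ the the one S finds finds S north finds   [K ::= one S finds]
the the one S finds finds S north finds ⇒ the the one one finds F finds finds S north finds   [S ::= one finds F]
the the one one finds F finds finds S north finds ⇒ the the one one finds finds north finds finds S north finds   [F ::= finds north]
the the one one finds finds north finds finds S north finds ⇒ the the one one finds finds north finds finds north north finds   [S ::= north]

S ⇒ the K finds ⇒ the S S north finds ⇒ the the K finds S north finds ⇒ the the one S finds finds S north finds ⇒ the the one one finds F finds finds S north finds ⇒ the the one one finds finds north finds finds S north finds ⇒ the the one one finds finds north finds finds north north finds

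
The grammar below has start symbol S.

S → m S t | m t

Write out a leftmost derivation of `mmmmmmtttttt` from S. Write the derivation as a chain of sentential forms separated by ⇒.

S ⇒ mSt ⇒ mmStt ⇒ mmmSttt ⇒ mmmmStttt ⇒ mmmmmSttttt ⇒ mmmmmmtttttt

S ⇒ mSt   [S → m S t]
mSt ⇒ mmStt   [S → m S t]
mmStt ⇒ mmmSttt   [S → m S t]
mmmSttt ⇒ mmmmStttt   [S → m S t]
mmmmStttt ⇒ mmmmmSttttt   [S → m S t]
mmmmmSttttt ⇒ mmmmmmtttttt   [S → m t]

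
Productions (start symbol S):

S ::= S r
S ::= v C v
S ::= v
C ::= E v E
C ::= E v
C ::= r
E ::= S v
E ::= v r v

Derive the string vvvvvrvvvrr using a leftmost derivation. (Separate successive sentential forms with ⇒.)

S⇒Sr⇒Srr⇒vCvrr⇒vEvEvrr⇒vSvvEvrr⇒vvvvEvrr⇒vvvvSvvrr⇒vvvvvCvvvrr⇒vvvvvrvvvrr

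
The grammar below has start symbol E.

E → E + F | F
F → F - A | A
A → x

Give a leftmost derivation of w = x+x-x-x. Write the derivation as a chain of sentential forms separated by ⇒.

E⇒E+F⇒F+F⇒A+F⇒x+F⇒x+F-A⇒x+F-A-A⇒x+A-A-A⇒x+x-A-A⇒x+x-x-A⇒x+x-x-x

E ⇒ E+F   [E → E + F]
E+F ⇒ F+F   [E → F]
F+F ⇒ A+F   [F → A]
A+F ⇒ x+F   [A → x]
x+F ⇒ x+F-A   [F → F - A]
x+F-A ⇒ x+F-A-A   [F → F - A]
x+F-A-A ⇒ x+A-A-A   [F → A]
x+A-A-A ⇒ x+x-A-A   [A → x]
x+x-A-A ⇒ x+x-x-A   [A → x]
x+x-x-A ⇒ x+x-x-x   [A → x]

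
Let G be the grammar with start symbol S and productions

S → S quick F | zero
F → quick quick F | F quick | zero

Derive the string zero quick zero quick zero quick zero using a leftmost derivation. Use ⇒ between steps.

S ⇒ S quick F ⇒ S quick F quick F ⇒ S quick F quick F quick F ⇒ zero quick F quick F quick F ⇒ zero quick zero quick F quick F ⇒ zero quick zero quick zero quick F ⇒ zero quick zero quick zero quick zero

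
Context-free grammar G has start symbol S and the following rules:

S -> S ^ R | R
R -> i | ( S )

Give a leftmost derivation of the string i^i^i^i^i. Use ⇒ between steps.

S⇒S^R⇒S^R^R⇒S^R^R^R⇒S^R^R^R^R⇒R^R^R^R^R⇒i^R^R^R^R⇒i^i^R^R^R⇒i^i^i^R^R⇒i^i^i^i^R⇒i^i^i^i^i

S ⇒ S^R   [S -> S ^ R]
S^R ⇒ S^R^R   [S -> S ^ R]
S^R^R ⇒ S^R^R^R   [S -> S ^ R]
S^R^R^R ⇒ S^R^R^R^R   [S -> S ^ R]
S^R^R^R^R ⇒ R^R^R^R^R   [S -> R]
R^R^R^R^R ⇒ i^R^R^R^R   [R -> i]
i^R^R^R^R ⇒ i^i^R^R^R   [R -> i]
i^i^R^R^R ⇒ i^i^i^R^R   [R -> i]
i^i^i^R^R ⇒ i^i^i^i^R   [R -> i]
i^i^i^i^R ⇒ i^i^i^i^i   [R -> i]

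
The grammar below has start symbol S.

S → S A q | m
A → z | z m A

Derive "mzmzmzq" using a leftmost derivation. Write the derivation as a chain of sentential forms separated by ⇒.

S⇒SAq⇒mAq⇒mzmAq⇒mzmzmAq⇒mzmzmzq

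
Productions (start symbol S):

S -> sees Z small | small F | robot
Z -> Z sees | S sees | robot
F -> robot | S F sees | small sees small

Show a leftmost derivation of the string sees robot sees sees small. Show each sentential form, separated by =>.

S => sees Z small => sees Z sees small => sees S sees sees small => sees robot sees sees small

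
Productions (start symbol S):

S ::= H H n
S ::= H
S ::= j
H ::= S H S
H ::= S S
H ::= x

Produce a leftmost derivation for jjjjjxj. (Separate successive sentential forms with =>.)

S => H => SHS => HHS => SSHS => HSHS => SHSSHS => jHSSHS => jSSSSHS => jjSSSHS => jjjSSHS => jjjjSHS => jjjjjHS => jjjjjxS => jjjjjxj

S => H   [S ::= H]
H => SHS   [H ::= S H S]
SHS => HHS   [S ::= H]
HHS => SSHS   [H ::= S S]
SSHS => HSHS   [S ::= H]
HSHS => SHSSHS   [H ::= S H S]
SHSSHS => jHSSHS   [S ::= j]
jHSSHS => jSSSSHS   [H ::= S S]
jSSSSHS => jjSSSHS   [S ::= j]
jjSSSHS => jjjSSHS   [S ::= j]
jjjSSHS => jjjjSHS   [S ::= j]
jjjjSHS => jjjjjHS   [S ::= j]
jjjjjHS => jjjjjxS   [H ::= x]
jjjjjxS => jjjjjxj   [S ::= j]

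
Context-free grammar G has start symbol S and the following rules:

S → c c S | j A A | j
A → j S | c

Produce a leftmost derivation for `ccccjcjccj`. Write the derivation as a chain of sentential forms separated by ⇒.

S ⇒ ccS   [S → c c S]
ccS ⇒ ccccS   [S → c c S]
ccccS ⇒ ccccjAA   [S → j A A]
ccccjAA ⇒ ccccjcA   [A → c]
ccccjcA ⇒ ccccjcjS   [A → j S]
ccccjcjS ⇒ ccccjcjccS   [S → c c S]
ccccjcjccS ⇒ ccccjcjccj   [S → j]

S⇒ccS⇒ccccS⇒ccccjAA⇒ccccjcA⇒ccccjcjS⇒ccccjcjccS⇒ccccjcjccj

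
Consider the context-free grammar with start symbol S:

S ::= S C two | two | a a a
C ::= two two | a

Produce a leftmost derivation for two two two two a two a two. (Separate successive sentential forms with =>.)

S => S C two => S C two C two => S C two C two C two => two C two C two C two => two two two two C two C two => two two two two a two C two => two two two two a two a two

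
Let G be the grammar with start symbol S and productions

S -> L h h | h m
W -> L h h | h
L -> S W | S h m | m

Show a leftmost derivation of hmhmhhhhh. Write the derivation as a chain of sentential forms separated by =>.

S => Lhh   [S -> L h h]
Lhh => SWhh   [L -> S W]
SWhh => LhhWhh   [S -> L h h]
LhhWhh => ShmhhWhh   [L -> S h m]
ShmhhWhh => hmhmhhWhh   [S -> h m]
hmhmhhWhh => hmhmhhhhh   [W -> h]

S=>Lhh=>SWhh=>LhhWhh=>ShmhhWhh=>hmhmhhWhh=>hmhmhhhhh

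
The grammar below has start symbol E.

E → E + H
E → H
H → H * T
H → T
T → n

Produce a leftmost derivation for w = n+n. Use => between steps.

E => E+H => H+H => T+H => n+H => n+T => n+n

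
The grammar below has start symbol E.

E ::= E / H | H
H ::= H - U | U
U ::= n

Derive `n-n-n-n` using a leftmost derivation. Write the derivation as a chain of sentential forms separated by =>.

E => H => H-U => H-U-U => H-U-U-U => U-U-U-U => n-U-U-U => n-n-U-U => n-n-n-U => n-n-n-n

E => H   [E ::= H]
H => H-U   [H ::= H - U]
H-U => H-U-U   [H ::= H - U]
H-U-U => H-U-U-U   [H ::= H - U]
H-U-U-U => U-U-U-U   [H ::= U]
U-U-U-U => n-U-U-U   [U ::= n]
n-U-U-U => n-n-U-U   [U ::= n]
n-n-U-U => n-n-n-U   [U ::= n]
n-n-n-U => n-n-n-n   [U ::= n]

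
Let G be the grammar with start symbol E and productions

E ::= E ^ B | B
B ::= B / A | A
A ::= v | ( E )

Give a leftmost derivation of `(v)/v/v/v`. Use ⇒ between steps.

E ⇒ B   [E ::= B]
B ⇒ B/A   [B ::= B / A]
B/A ⇒ B/A/A   [B ::= B / A]
B/A/A ⇒ B/A/A/A   [B ::= B / A]
B/A/A/A ⇒ A/A/A/A   [B ::= A]
A/A/A/A ⇒ (E)/A/A/A   [A ::= ( E )]
(E)/A/A/A ⇒ (B)/A/A/A   [E ::= B]
(B)/A/A/A ⇒ (A)/A/A/A   [B ::= A]
(A)/A/A/A ⇒ (v)/A/A/A   [A ::= v]
(v)/A/A/A ⇒ (v)/v/A/A   [A ::= v]
(v)/v/A/A ⇒ (v)/v/v/A   [A ::= v]
(v)/v/v/A ⇒ (v)/v/v/v   [A ::= v]

E⇒B⇒B/A⇒B/A/A⇒B/A/A/A⇒A/A/A/A⇒(E)/A/A/A⇒(B)/A/A/A⇒(A)/A/A/A⇒(v)/A/A/A⇒(v)/v/A/A⇒(v)/v/v/A⇒(v)/v/v/v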